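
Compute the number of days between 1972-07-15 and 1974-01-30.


From 1972-07-15 to 1974-01-30
1972-07-15: days before July = 31 + 29 + 31 + 30 + 31 + 30 = 182 (1972 is a leap year); day of year = 182 + 15 = 197
1974-01-30: day of year = 30
Rest of 1972: 366 - 197 = 169
Full years 1973 (365): 365
Total = 169 + 365 + 30 = 564

564 days


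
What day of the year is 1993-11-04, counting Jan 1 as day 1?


Date: November 4, 1993
Days in months 1 through 10: 304
Plus 4 days in November

Day of year: 308


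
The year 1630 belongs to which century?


Century = (year - 1) // 100 + 1
= (1630 - 1) // 100 + 1
= 1629 // 100 + 1
= 16 + 1

17th century


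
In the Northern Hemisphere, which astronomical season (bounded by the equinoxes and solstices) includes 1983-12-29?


Date: December 29
Astronomical Winter (approx.; exact equinox/solstice day varies by year): December 21 to March 19
December 29 falls within the Winter window

Winter


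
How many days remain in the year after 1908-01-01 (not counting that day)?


Day of year: 1 of 366
Remaining = 366 - 1

365 days


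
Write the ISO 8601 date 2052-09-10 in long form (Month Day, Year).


ISO 2052-09-10 parses as year=2052, month=09, day=10
Month 9 -> September

September 10, 2052


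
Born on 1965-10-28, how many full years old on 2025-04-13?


Birth: 1965-10-28
Reference: 2025-04-13
Year difference: 2025 - 1965 = 60
Birthday not yet reached in 2025, subtract 1

59 years old


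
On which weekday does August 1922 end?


August 1922 has 31 days
Anchor: Jan 1, 1922. With p = 1922 - 1 = 1921: (p + p//4 - p//100 + p//400) mod 7 = (1921 + 480 - 19 + 4) mod 7 = 2386 mod 7 = 6 -> Sunday (Mon=0 ... Sun=6)
Days before August (Jan-Jul): 212; August 1 index = (6 + 212) mod 7 = 1 -> Tuesday
Last day offset: 31 - 1 = 30 days
Weekday index = (1 + 30) mod 7 = 3

Thursday, August 31


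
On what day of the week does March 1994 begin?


Target: March 1, 1994
Anchor: Jan 1, 1994. With p = 1994 - 1 = 1993: (p + p//4 - p//100 + p//400) mod 7 = (1993 + 498 - 19 + 4) mod 7 = 2476 mod 7 = 5 -> Saturday (Mon=0 ... Sun=6)
Days before March (Jan-Feb): 59 days
Weekday index = (5 + 59) mod 7 = 1

Tuesday


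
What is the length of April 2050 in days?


April 2050

30 days


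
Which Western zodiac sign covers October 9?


Date: October 9
Conventional tropical zodiac dates: Libra from September 23 onward; Scorpio starts October 23
October 9 falls within the Libra range

Libra


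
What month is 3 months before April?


April is month 4
4 - 3 = 1

January


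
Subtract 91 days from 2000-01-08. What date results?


Start: 2000-01-08, subtract 91 days
Back 8 days from January 8 reaches December 31, 1999 -> 83 left
December 1999 has 31 days -> back to November 30, 1999 -> 52 left
November 1999 has 30 days -> back to October 31, 1999 -> 22 left
October 1999: 31 - 22 = 9 -> lands on October 9

Result: 1999-10-09


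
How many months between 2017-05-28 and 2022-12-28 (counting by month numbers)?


From May 2017 to December 2022
5 years * 12 = 60 months, plus 7 months = 67

67 months


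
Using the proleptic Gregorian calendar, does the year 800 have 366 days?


Gregorian leap year rule: divisible by 4, but not by 100, unless also by 400.
800 is divisible by 400 -> leap year

Yes


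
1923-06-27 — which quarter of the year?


Month: June (month 6)
Q1: Jan-Mar, Q2: Apr-Jun, Q3: Jul-Sep, Q4: Oct-Dec

Q2


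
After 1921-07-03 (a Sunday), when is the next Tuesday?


Current: Sunday
Target: Tuesday
Days ahead: 2

Next Tuesday: 1921-07-05


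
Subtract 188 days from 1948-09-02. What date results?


Start: 1948-09-02, subtract 188 days
Back 2 days from September 2 reaches August 31, 1948 -> 186 left
August 1948 has 31 days -> back to July 31, 1948 -> 155 left
July 1948 has 31 days -> back to June 30, 1948 -> 124 left
June 1948 has 30 days -> back to May 31, 1948 -> 94 left
May 1948 has 31 days -> back to April 30, 1948 -> 63 left
April 1948 has 30 days -> back to March 31, 1948 -> 33 left
March 1948 has 31 days -> back to February 29, 1948 -> 2 left
February 1948: 29 - 2 = 27 -> lands on February 27

Result: 1948-02-27


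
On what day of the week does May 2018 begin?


Target: May 1, 2018
Anchor: Jan 1, 2018. With p = 2018 - 1 = 2017: (p + p//4 - p//100 + p//400) mod 7 = (2017 + 504 - 20 + 5) mod 7 = 2506 mod 7 = 0 -> Monday (Mon=0 ... Sun=6)
Days before May (Jan-Apr): 120 days
Weekday index = (0 + 120) mod 7 = 1

Tuesday


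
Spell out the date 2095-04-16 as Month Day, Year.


ISO 2095-04-16 parses as year=2095, month=04, day=16
Month 4 -> April

April 16, 2095


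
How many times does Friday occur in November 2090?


November 2090 has 30 days
Anchor: Jan 1, 2090. With p = 2090 - 1 = 2089: (p + p//4 - p//100 + p//400) mod 7 = (2089 + 522 - 20 + 5) mod 7 = 2596 mod 7 = 6 -> Sunday (Mon=0 ... Sun=6)
Days before November (Jan-Oct): 304; November 1 index = (6 + 304) mod 7 = 2 -> Wednesday
First Friday is November 3
Fridays: 3, 10, 17, 24

4 Fridays


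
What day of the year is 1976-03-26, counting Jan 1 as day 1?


Date: March 26, 1976
Days in months 1 through 2: 60
Plus 26 days in March

Day of year: 86


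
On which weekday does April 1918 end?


April 1918 has 30 days
Anchor: Jan 1, 1918. With p = 1918 - 1 = 1917: (p + p//4 - p//100 + p//400) mod 7 = (1917 + 479 - 19 + 4) mod 7 = 2381 mod 7 = 1 -> Tuesday (Mon=0 ... Sun=6)
Days before April (Jan-Mar): 90; April 1 index = (1 + 90) mod 7 = 0 -> Monday
Last day offset: 30 - 1 = 29 days
Weekday index = (0 + 29) mod 7 = 1

Tuesday, April 30


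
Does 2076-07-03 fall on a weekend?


Anchor: Jan 1, 2076. With p = 2076 - 1 = 2075: (p + p//4 - p//100 + p//400) mod 7 = (2075 + 518 - 20 + 5) mod 7 = 2578 mod 7 = 2 -> Wednesday (Mon=0 ... Sun=6)
Day of year: 185; offset = 184
Weekday index = (2 + 184) mod 7 = 4 -> Friday
Weekend days: Saturday, Sunday

No


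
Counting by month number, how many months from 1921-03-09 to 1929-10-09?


From March 1921 to October 1929
8 years * 12 = 96 months, plus 7 months = 103

103 months


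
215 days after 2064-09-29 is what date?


Start: 2064-09-29, add 215 days
September 2064 has 30 days: 30 - 29 = 1 day to September 30 -> 214 left
October 2064 has 31 days -> 183 left
November 2064 has 30 days -> 153 left
December 2064 has 31 days -> 122 left
January 2065 has 31 days -> 91 left
February 2065 has 28 days -> 63 left
March 2065 has 31 days -> 32 left
April 2065 has 30 days -> 2 left
May 2065: 2 <= 31 -> lands on May 2

Result: 2065-05-02


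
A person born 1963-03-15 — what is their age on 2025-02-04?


Birth: 1963-03-15
Reference: 2025-02-04
Year difference: 2025 - 1963 = 62
Birthday not yet reached in 2025, subtract 1

61 years old


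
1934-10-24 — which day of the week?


Date: October 24, 1934
Anchor: Jan 1, 1934. With p = 1934 - 1 = 1933: (p + p//4 - p//100 + p//400) mod 7 = (1933 + 483 - 19 + 4) mod 7 = 2401 mod 7 = 0 -> Monday (Mon=0 ... Sun=6)
Days before October (Jan-Sep): 273; offset = 273 + 24 - 1 = 296
Weekday index = (0 + 296) mod 7 = 2

Day of the week: Wednesday


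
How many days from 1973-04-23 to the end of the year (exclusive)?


Day of year: 113 of 365
Remaining = 365 - 113

252 days


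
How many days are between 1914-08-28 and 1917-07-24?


From 1914-08-28 to 1917-07-24
1914-08-28: days before August = 31 + 28 + 31 + 30 + 31 + 30 + 31 = 212 (1914 is not a leap year); day of year = 212 + 28 = 240
1917-07-24: days before July = 31 + 28 + 31 + 30 + 31 + 30 = 181 (1917 is not a leap year); day of year = 181 + 24 = 205
Rest of 1914: 365 - 240 = 125
Full years 1915 (365), 1916 (366): 731
Total = 125 + 731 + 205 = 1061

1061 days


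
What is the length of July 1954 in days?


July 1954

31 days


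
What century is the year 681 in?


Century = (year - 1) // 100 + 1
= (681 - 1) // 100 + 1
= 680 // 100 + 1
= 6 + 1

7th century


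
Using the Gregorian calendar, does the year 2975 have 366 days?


Gregorian leap year rule: divisible by 4, but not by 100, unless also by 400.
2975 is not divisible by 4 -> not a leap year

No


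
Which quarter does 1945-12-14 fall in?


Month: December (month 12)
Q1: Jan-Mar, Q2: Apr-Jun, Q3: Jul-Sep, Q4: Oct-Dec

Q4


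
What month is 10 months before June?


June is month 6
6 - 10 = -4; wrap: -4 + 12 = 8

August


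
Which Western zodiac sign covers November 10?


Date: November 10
Conventional tropical zodiac dates: Scorpio from October 23 onward; Sagittarius starts November 22
November 10 falls within the Scorpio range

Scorpio


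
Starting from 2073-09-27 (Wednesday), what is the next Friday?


Current: Wednesday
Target: Friday
Days ahead: 2

Next Friday: 2073-09-29


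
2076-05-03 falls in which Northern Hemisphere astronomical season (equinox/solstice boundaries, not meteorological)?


Date: May 3
Astronomical Spring (approx.; exact equinox/solstice day varies by year): March 20 to June 20
May 3 falls within the Spring window

Spring


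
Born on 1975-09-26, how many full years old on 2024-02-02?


Birth: 1975-09-26
Reference: 2024-02-02
Year difference: 2024 - 1975 = 49
Birthday not yet reached in 2024, subtract 1

48 years old


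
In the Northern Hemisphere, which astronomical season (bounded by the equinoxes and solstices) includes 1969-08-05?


Date: August 5
Astronomical Summer (approx.; exact equinox/solstice day varies by year): June 21 to September 21
August 5 falls within the Summer window

Summer


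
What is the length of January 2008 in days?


January 2008

31 days


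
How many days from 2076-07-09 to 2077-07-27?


From 2076-07-09 to 2077-07-27
2076-07-09: days before July = 31 + 29 + 31 + 30 + 31 + 30 = 182 (2076 is a leap year); day of year = 182 + 9 = 191
2077-07-27: days before July = 31 + 28 + 31 + 30 + 31 + 30 = 181 (2077 is not a leap year); day of year = 181 + 27 = 208
Rest of 2076: 366 - 191 = 175
Total = 175 + 208 = 383

383 days


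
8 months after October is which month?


October is month 10
10 + 8 = 18; wrap: 18 - 12 = 6

June


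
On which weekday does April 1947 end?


April 1947 has 30 days
Anchor: Jan 1, 1947. With p = 1947 - 1 = 1946: (p + p//4 - p//100 + p//400) mod 7 = (1946 + 486 - 19 + 4) mod 7 = 2417 mod 7 = 2 -> Wednesday (Mon=0 ... Sun=6)
Days before April (Jan-Mar): 90; April 1 index = (2 + 90) mod 7 = 1 -> Tuesday
Last day offset: 30 - 1 = 29 days
Weekday index = (1 + 29) mod 7 = 2

Wednesday, April 30


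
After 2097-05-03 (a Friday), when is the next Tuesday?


Current: Friday
Target: Tuesday
Days ahead: 4

Next Tuesday: 2097-05-07


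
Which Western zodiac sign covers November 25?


Date: November 25
Conventional tropical zodiac dates: Sagittarius from November 22 onward; Capricorn starts December 22
November 25 falls within the Sagittarius range

Sagittarius


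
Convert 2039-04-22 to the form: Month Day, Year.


ISO 2039-04-22 parses as year=2039, month=04, day=22
Month 4 -> April

April 22, 2039


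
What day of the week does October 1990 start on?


Target: October 1, 1990
Anchor: Jan 1, 1990. With p = 1990 - 1 = 1989: (p + p//4 - p//100 + p//400) mod 7 = (1989 + 497 - 19 + 4) mod 7 = 2471 mod 7 = 0 -> Monday (Mon=0 ... Sun=6)
Days before October (Jan-Sep): 273 days
Weekday index = (0 + 273) mod 7 = 0

Monday


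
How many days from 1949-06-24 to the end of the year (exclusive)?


Day of year: 175 of 365
Remaining = 365 - 175

190 days


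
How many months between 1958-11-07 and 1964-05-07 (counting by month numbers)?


From November 1958 to May 1964
6 years * 12 = 72 months, minus 6 months = 66

66 months


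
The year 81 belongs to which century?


Century = (year - 1) // 100 + 1
= (81 - 1) // 100 + 1
= 80 // 100 + 1
= 0 + 1

1st century


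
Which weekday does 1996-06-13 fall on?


Date: June 13, 1996
Anchor: Jan 1, 1996. With p = 1996 - 1 = 1995: (p + p//4 - p//100 + p//400) mod 7 = (1995 + 498 - 19 + 4) mod 7 = 2478 mod 7 = 0 -> Monday (Mon=0 ... Sun=6)
Days before June (Jan-May): 152; offset = 152 + 13 - 1 = 164
Weekday index = (0 + 164) mod 7 = 3

Day of the week: Thursday


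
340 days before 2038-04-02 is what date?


Start: 2038-04-02, subtract 340 days
Back 2 days from April 2 reaches March 31, 2038 -> 338 left
March 2038 has 31 days -> back to February 28, 2038 -> 307 left
February 2038 has 28 days -> back to January 31, 2038 -> 279 left
January 2038 has 31 days -> back to December 31, 2037 -> 248 left
December 2037 has 31 days -> back to November 30, 2037 -> 217 left
November 2037 has 30 days -> back to October 31, 2037 -> 187 left
October 2037 has 31 days -> back to September 30, 2037 -> 156 left
September 2037 has 30 days -> back to August 31, 2037 -> 126 left
August 2037 has 31 days -> back to July 31, 2037 -> 95 left
July 2037 has 31 days -> back to June 30, 2037 -> 64 left
June 2037 has 30 days -> back to May 31, 2037 -> 34 left
May 2037 has 31 days -> back to April 30, 2037 -> 3 left
April 2037: 30 - 3 = 27 -> lands on April 27

Result: 2037-04-27


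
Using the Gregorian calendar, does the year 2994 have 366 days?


Gregorian leap year rule: divisible by 4, but not by 100, unless also by 400.
2994 is not divisible by 4 -> not a leap year

No


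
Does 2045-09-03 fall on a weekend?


Anchor: Jan 1, 2045. With p = 2045 - 1 = 2044: (p + p//4 - p//100 + p//400) mod 7 = (2044 + 511 - 20 + 5) mod 7 = 2540 mod 7 = 6 -> Sunday (Mon=0 ... Sun=6)
Day of year: 246; offset = 245
Weekday index = (6 + 245) mod 7 = 6 -> Sunday
Weekend days: Saturday, Sunday

Yes


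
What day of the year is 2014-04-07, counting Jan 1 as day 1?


Date: April 7, 2014
Days in months 1 through 3: 90
Plus 7 days in April

Day of year: 97


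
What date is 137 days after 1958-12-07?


Start: 1958-12-07, add 137 days
December 1958 has 31 days: 31 - 7 = 24 days to December 31 -> 113 left
January 1959 has 31 days -> 82 left
February 1959 has 28 days -> 54 left
March 1959 has 31 days -> 23 left
April 1959: 23 <= 30 -> lands on April 23

Result: 1959-04-23


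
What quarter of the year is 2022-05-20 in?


Month: May (month 5)
Q1: Jan-Mar, Q2: Apr-Jun, Q3: Jul-Sep, Q4: Oct-Dec

Q2


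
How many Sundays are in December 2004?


December 2004 has 31 days
Anchor: Jan 1, 2004. With p = 2004 - 1 = 2003: (p + p//4 - p//100 + p//400) mod 7 = (2003 + 500 - 20 + 5) mod 7 = 2488 mod 7 = 3 -> Thursday (Mon=0 ... Sun=6)
Days before December (Jan-Nov): 335; December 1 index = (3 + 335) mod 7 = 2 -> Wednesday
First Sunday is December 5
Sundays: 5, 12, 19, 26

4 Sundays


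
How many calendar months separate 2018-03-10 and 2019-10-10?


From March 2018 to October 2019
1 year * 12 = 12 months, plus 7 months = 19

19 months


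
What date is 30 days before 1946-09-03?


Start: 1946-09-03, subtract 30 days
Back 3 days from September 3 reaches August 31, 1946 -> 27 left
August 1946: 31 - 27 = 4 -> lands on August 4

Result: 1946-08-04


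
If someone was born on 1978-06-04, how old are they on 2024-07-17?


Birth: 1978-06-04
Reference: 2024-07-17
Year difference: 2024 - 1978 = 46

46 years old


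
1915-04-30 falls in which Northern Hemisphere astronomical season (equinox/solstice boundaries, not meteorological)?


Date: April 30
Astronomical Spring (approx.; exact equinox/solstice day varies by year): March 20 to June 20
April 30 falls within the Spring window

Spring


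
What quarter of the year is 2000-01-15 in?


Month: January (month 1)
Q1: Jan-Mar, Q2: Apr-Jun, Q3: Jul-Sep, Q4: Oct-Dec

Q1


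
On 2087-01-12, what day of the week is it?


Date: January 12, 2087
Anchor: Jan 1, 2087. With p = 2087 - 1 = 2086: (p + p//4 - p//100 + p//400) mod 7 = (2086 + 521 - 20 + 5) mod 7 = 2592 mod 7 = 2 -> Wednesday (Mon=0 ... Sun=6)
Days into year = 12 - 1 = 11
Weekday index = (2 + 11) mod 7 = 6

Day of the week: Sunday


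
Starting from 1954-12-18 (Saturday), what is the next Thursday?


Current: Saturday
Target: Thursday
Days ahead: 5

Next Thursday: 1954-12-23


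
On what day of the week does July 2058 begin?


Target: July 1, 2058
Anchor: Jan 1, 2058. With p = 2058 - 1 = 2057: (p + p//4 - p//100 + p//400) mod 7 = (2057 + 514 - 20 + 5) mod 7 = 2556 mod 7 = 1 -> Tuesday (Mon=0 ... Sun=6)
Days before July (Jan-Jun): 181 days
Weekday index = (1 + 181) mod 7 = 0

Monday


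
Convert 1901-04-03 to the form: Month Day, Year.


ISO 1901-04-03 parses as year=1901, month=04, day=03
Month 4 -> April

April 3, 1901


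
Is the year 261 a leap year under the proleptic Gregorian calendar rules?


Gregorian leap year rule: divisible by 4, but not by 100, unless also by 400.
261 is not divisible by 4 -> not a leap year

No


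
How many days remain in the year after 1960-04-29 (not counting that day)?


Day of year: 120 of 366
Remaining = 366 - 120

246 days


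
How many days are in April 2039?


April 2039

30 days


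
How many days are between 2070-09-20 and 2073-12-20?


From 2070-09-20 to 2073-12-20
2070-09-20: days before September = 31 + 28 + 31 + 30 + 31 + 30 + 31 + 31 = 243 (2070 is not a leap year); day of year = 243 + 20 = 263
2073-12-20: days before December = 31 + 28 + 31 + 30 + 31 + 30 + 31 + 31 + 30 + 31 + 30 = 334 (2073 is not a leap year); day of year = 334 + 20 = 354
Rest of 2070: 365 - 263 = 102
Full years 2071 (365), 2072 (366): 731
Total = 102 + 731 + 354 = 1187

1187 days


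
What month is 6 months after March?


March is month 3
3 + 6 = 9

September


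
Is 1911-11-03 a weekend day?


Anchor: Jan 1, 1911. With p = 1911 - 1 = 1910: (p + p//4 - p//100 + p//400) mod 7 = (1910 + 477 - 19 + 4) mod 7 = 2372 mod 7 = 6 -> Sunday (Mon=0 ... Sun=6)
Day of year: 307; offset = 306
Weekday index = (6 + 306) mod 7 = 4 -> Friday
Weekend days: Saturday, Sunday

No


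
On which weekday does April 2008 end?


April 2008 has 30 days
Anchor: Jan 1, 2008. With p = 2008 - 1 = 2007: (p + p//4 - p//100 + p//400) mod 7 = (2007 + 501 - 20 + 5) mod 7 = 2493 mod 7 = 1 -> Tuesday (Mon=0 ... Sun=6)
Days before April (Jan-Mar): 91; April 1 index = (1 + 91) mod 7 = 1 -> Tuesday
Last day offset: 30 - 1 = 29 days
Weekday index = (1 + 29) mod 7 = 2

Wednesday, April 30


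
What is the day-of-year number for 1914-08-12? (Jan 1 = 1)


Date: August 12, 1914
Days in months 1 through 7: 212
Plus 12 days in August

Day of year: 224


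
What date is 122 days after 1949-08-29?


Start: 1949-08-29, add 122 days
August 1949 has 31 days: 31 - 29 = 2 days to August 31 -> 120 left
September 1949 has 30 days -> 90 left
October 1949 has 31 days -> 59 left
November 1949 has 30 days -> 29 left
December 1949: 29 <= 31 -> lands on December 29

Result: 1949-12-29


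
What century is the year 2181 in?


Century = (year - 1) // 100 + 1
= (2181 - 1) // 100 + 1
= 2180 // 100 + 1
= 21 + 1

22nd century


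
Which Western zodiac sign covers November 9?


Date: November 9
Conventional tropical zodiac dates: Scorpio from October 23 onward; Sagittarius starts November 22
November 9 falls within the Scorpio range

Scorpio


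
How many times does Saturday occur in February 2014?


February 2014 has 28 days
Anchor: Jan 1, 2014. With p = 2014 - 1 = 2013: (p + p//4 - p//100 + p//400) mod 7 = (2013 + 503 - 20 + 5) mod 7 = 2501 mod 7 = 2 -> Wednesday (Mon=0 ... Sun=6)
Days before February (Jan): 31; February 1 index = (2 + 31) mod 7 = 5 -> Saturday
First Saturday is February 1
Saturdays: 1, 8, 15, 22

4 Saturdays


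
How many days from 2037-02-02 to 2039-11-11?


From 2037-02-02 to 2039-11-11
2037-02-02: days before February = 31; day of year = 31 + 2 = 33
2039-11-11: days before November = 31 + 28 + 31 + 30 + 31 + 30 + 31 + 31 + 30 + 31 = 304 (2039 is not a leap year); day of year = 304 + 11 = 315
Rest of 2037: 365 - 33 = 332
Full years 2038 (365): 365
Total = 332 + 365 + 315 = 1012

1012 days


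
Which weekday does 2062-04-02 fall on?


Date: April 2, 2062
Anchor: Jan 1, 2062. With p = 2062 - 1 = 2061: (p + p//4 - p//100 + p//400) mod 7 = (2061 + 515 - 20 + 5) mod 7 = 2561 mod 7 = 6 -> Sunday (Mon=0 ... Sun=6)
Days before April (Jan-Mar): 90; offset = 90 + 2 - 1 = 91
Weekday index = (6 + 91) mod 7 = 6

Day of the week: Sunday


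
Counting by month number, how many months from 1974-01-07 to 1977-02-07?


From January 1974 to February 1977
3 years * 12 = 36 months, plus 1 month = 37

37 months


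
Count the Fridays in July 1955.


July 1955 has 31 days
Anchor: Jan 1, 1955. With p = 1955 - 1 = 1954: (p + p//4 - p//100 + p//400) mod 7 = (1954 + 488 - 19 + 4) mod 7 = 2427 mod 7 = 5 -> Saturday (Mon=0 ... Sun=6)
Days before July (Jan-Jun): 181; July 1 index = (5 + 181) mod 7 = 4 -> Friday
First Friday is July 1
Fridays: 1, 8, 15, 22, 29

5 Fridays


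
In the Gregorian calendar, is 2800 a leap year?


Gregorian leap year rule: divisible by 4, but not by 100, unless also by 400.
2800 is divisible by 400 -> leap year

Yes


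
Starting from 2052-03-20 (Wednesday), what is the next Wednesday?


Current: Wednesday
Target: Wednesday
Days ahead: 7

Next Wednesday: 2052-03-27


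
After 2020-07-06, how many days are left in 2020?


Day of year: 188 of 366
Remaining = 366 - 188

178 days


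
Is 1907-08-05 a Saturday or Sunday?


Anchor: Jan 1, 1907. With p = 1907 - 1 = 1906: (p + p//4 - p//100 + p//400) mod 7 = (1906 + 476 - 19 + 4) mod 7 = 2367 mod 7 = 1 -> Tuesday (Mon=0 ... Sun=6)
Day of year: 217; offset = 216
Weekday index = (1 + 216) mod 7 = 0 -> Monday
Weekend days: Saturday, Sunday

No


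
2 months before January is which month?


January is month 1
1 - 2 = -1; wrap: -1 + 12 = 11

November


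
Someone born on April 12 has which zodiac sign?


Date: April 12
Conventional tropical zodiac dates: Aries from March 21 onward; Taurus starts April 20
April 12 falls within the Aries range

Aries


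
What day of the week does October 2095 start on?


Target: October 1, 2095
Anchor: Jan 1, 2095. With p = 2095 - 1 = 2094: (p + p//4 - p//100 + p//400) mod 7 = (2094 + 523 - 20 + 5) mod 7 = 2602 mod 7 = 5 -> Saturday (Mon=0 ... Sun=6)
Days before October (Jan-Sep): 273 days
Weekday index = (5 + 273) mod 7 = 5

Saturday


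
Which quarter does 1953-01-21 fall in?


Month: January (month 1)
Q1: Jan-Mar, Q2: Apr-Jun, Q3: Jul-Sep, Q4: Oct-Dec

Q1


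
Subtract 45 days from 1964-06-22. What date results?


Start: 1964-06-22, subtract 45 days
Back 22 days from June 22 reaches May 31, 1964 -> 23 left
May 1964: 31 - 23 = 8 -> lands on May 8

Result: 1964-05-08


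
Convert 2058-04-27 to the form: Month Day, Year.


ISO 2058-04-27 parses as year=2058, month=04, day=27
Month 4 -> April

April 27, 2058


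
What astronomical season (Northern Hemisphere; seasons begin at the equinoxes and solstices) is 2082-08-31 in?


Date: August 31
Astronomical Summer (approx.; exact equinox/solstice day varies by year): June 21 to September 21
August 31 falls within the Summer window

Summer


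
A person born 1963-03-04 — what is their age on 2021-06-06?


Birth: 1963-03-04
Reference: 2021-06-06
Year difference: 2021 - 1963 = 58

58 years old


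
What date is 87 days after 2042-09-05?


Start: 2042-09-05, add 87 days
September 2042 has 30 days: 30 - 5 = 25 days to September 30 -> 62 left
October 2042 has 31 days -> 31 left
November 2042 has 30 days -> 1 left
December 2042: 1 <= 31 -> lands on December 1

Result: 2042-12-01


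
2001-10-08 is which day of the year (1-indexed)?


Date: October 8, 2001
Days in months 1 through 9: 273
Plus 8 days in October

Day of year: 281


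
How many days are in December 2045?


December 2045

31 days


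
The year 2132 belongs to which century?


Century = (year - 1) // 100 + 1
= (2132 - 1) // 100 + 1
= 2131 // 100 + 1
= 21 + 1

22nd century


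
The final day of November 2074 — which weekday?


November 2074 has 30 days
Anchor: Jan 1, 2074. With p = 2074 - 1 = 2073: (p + p//4 - p//100 + p//400) mod 7 = (2073 + 518 - 20 + 5) mod 7 = 2576 mod 7 = 0 -> Monday (Mon=0 ... Sun=6)
Days before November (Jan-Oct): 304; November 1 index = (0 + 304) mod 7 = 3 -> Thursday
Last day offset: 30 - 1 = 29 days
Weekday index = (3 + 29) mod 7 = 4

Friday, November 30


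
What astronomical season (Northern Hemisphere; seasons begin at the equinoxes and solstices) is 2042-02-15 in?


Date: February 15
Astronomical Winter (approx.; exact equinox/solstice day varies by year): December 21 to March 19
February 15 falls within the Winter window

Winter


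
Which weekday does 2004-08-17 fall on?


Date: August 17, 2004
Anchor: Jan 1, 2004. With p = 2004 - 1 = 2003: (p + p//4 - p//100 + p//400) mod 7 = (2003 + 500 - 20 + 5) mod 7 = 2488 mod 7 = 3 -> Thursday (Mon=0 ... Sun=6)
Days before August (Jan-Jul): 213; offset = 213 + 17 - 1 = 229
Weekday index = (3 + 229) mod 7 = 1

Day of the week: Tuesday


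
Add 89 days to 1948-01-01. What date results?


Start: 1948-01-01, add 89 days
January 1948 has 31 days: 31 - 1 = 30 days to January 31 -> 59 left
February 1948 has 29 days -> 30 left
March 1948: 30 <= 31 -> lands on March 30

Result: 1948-03-30


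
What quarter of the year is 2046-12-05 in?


Month: December (month 12)
Q1: Jan-Mar, Q2: Apr-Jun, Q3: Jul-Sep, Q4: Oct-Dec

Q4


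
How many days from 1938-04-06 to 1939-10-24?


From 1938-04-06 to 1939-10-24
1938-04-06: days before April = 31 + 28 + 31 = 90 (1938 is not a leap year); day of year = 90 + 6 = 96
1939-10-24: days before October = 31 + 28 + 31 + 30 + 31 + 30 + 31 + 31 + 30 = 273 (1939 is not a leap year); day of year = 273 + 24 = 297
Rest of 1938: 365 - 96 = 269
Total = 269 + 297 = 566

566 days


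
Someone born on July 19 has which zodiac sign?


Date: July 19
Conventional tropical zodiac dates: Cancer from June 21 onward; Leo starts July 23
July 19 falls within the Cancer range

Cancer


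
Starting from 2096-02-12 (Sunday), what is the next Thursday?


Current: Sunday
Target: Thursday
Days ahead: 4

Next Thursday: 2096-02-16


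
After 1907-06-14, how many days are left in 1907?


Day of year: 165 of 365
Remaining = 365 - 165

200 days


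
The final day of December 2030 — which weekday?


December 2030 has 31 days
Anchor: Jan 1, 2030. With p = 2030 - 1 = 2029: (p + p//4 - p//100 + p//400) mod 7 = (2029 + 507 - 20 + 5) mod 7 = 2521 mod 7 = 1 -> Tuesday (Mon=0 ... Sun=6)
Days before December (Jan-Nov): 334; December 1 index = (1 + 334) mod 7 = 6 -> Sunday
Last day offset: 31 - 1 = 30 days
Weekday index = (6 + 30) mod 7 = 1

Tuesday, December 31


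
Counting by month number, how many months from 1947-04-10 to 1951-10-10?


From April 1947 to October 1951
4 years * 12 = 48 months, plus 6 months = 54

54 months


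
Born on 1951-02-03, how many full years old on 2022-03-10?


Birth: 1951-02-03
Reference: 2022-03-10
Year difference: 2022 - 1951 = 71

71 years old


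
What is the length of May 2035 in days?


May 2035

31 days


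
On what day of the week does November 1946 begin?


Target: November 1, 1946
Anchor: Jan 1, 1946. With p = 1946 - 1 = 1945: (p + p//4 - p//100 + p//400) mod 7 = (1945 + 486 - 19 + 4) mod 7 = 2416 mod 7 = 1 -> Tuesday (Mon=0 ... Sun=6)
Days before November (Jan-Oct): 304 days
Weekday index = (1 + 304) mod 7 = 4

Friday


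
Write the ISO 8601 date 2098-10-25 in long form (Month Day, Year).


ISO 2098-10-25 parses as year=2098, month=10, day=25
Month 10 -> October

October 25, 2098


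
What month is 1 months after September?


September is month 9
9 + 1 = 10

October


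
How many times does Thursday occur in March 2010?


March 2010 has 31 days
Anchor: Jan 1, 2010. With p = 2010 - 1 = 2009: (p + p//4 - p//100 + p//400) mod 7 = (2009 + 502 - 20 + 5) mod 7 = 2496 mod 7 = 4 -> Friday (Mon=0 ... Sun=6)
Days before March (Jan-Feb): 59; March 1 index = (4 + 59) mod 7 = 0 -> Monday
First Thursday is March 4
Thursdays: 4, 11, 18, 25

4 Thursdays


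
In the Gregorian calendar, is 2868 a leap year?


Gregorian leap year rule: divisible by 4, but not by 100, unless also by 400.
2868 is divisible by 4 but not 100 -> leap year

Yes


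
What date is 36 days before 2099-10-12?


Start: 2099-10-12, subtract 36 days
Back 12 days from October 12 reaches September 30, 2099 -> 24 left
September 2099: 30 - 24 = 6 -> lands on September 6

Result: 2099-09-06


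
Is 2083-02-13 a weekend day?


Anchor: Jan 1, 2083. With p = 2083 - 1 = 2082: (p + p//4 - p//100 + p//400) mod 7 = (2082 + 520 - 20 + 5) mod 7 = 2587 mod 7 = 4 -> Friday (Mon=0 ... Sun=6)
Day of year: 44; offset = 43
Weekday index = (4 + 43) mod 7 = 5 -> Saturday
Weekend days: Saturday, Sunday

Yes


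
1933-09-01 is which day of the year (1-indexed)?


Date: September 1, 1933
Days in months 1 through 8: 243
Plus 1 days in September

Day of year: 244


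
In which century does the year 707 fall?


Century = (year - 1) // 100 + 1
= (707 - 1) // 100 + 1
= 706 // 100 + 1
= 7 + 1

8th century


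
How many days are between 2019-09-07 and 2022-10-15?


From 2019-09-07 to 2022-10-15
2019-09-07: days before September = 31 + 28 + 31 + 30 + 31 + 30 + 31 + 31 = 243 (2019 is not a leap year); day of year = 243 + 7 = 250
2022-10-15: days before October = 31 + 28 + 31 + 30 + 31 + 30 + 31 + 31 + 30 = 273 (2022 is not a leap year); day of year = 273 + 15 = 288
Rest of 2019: 365 - 250 = 115
Full years 2020 (366), 2021 (365): 731
Total = 115 + 731 + 288 = 1134

1134 days


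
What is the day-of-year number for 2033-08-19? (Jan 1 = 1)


Date: August 19, 2033
Days in months 1 through 7: 212
Plus 19 days in August

Day of year: 231


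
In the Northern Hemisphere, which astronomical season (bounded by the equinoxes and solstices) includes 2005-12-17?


Date: December 17
Astronomical Autumn (approx.; exact equinox/solstice day varies by year): September 22 to December 20
December 17 falls within the Autumn window

Autumn


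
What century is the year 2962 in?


Century = (year - 1) // 100 + 1
= (2962 - 1) // 100 + 1
= 2961 // 100 + 1
= 29 + 1

30th century


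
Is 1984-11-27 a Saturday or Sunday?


Anchor: Jan 1, 1984. With p = 1984 - 1 = 1983: (p + p//4 - p//100 + p//400) mod 7 = (1983 + 495 - 19 + 4) mod 7 = 2463 mod 7 = 6 -> Sunday (Mon=0 ... Sun=6)
Day of year: 332; offset = 331
Weekday index = (6 + 331) mod 7 = 1 -> Tuesday
Weekend days: Saturday, Sunday

No


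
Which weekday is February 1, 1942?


Target: February 1, 1942
Anchor: Jan 1, 1942. With p = 1942 - 1 = 1941: (p + p//4 - p//100 + p//400) mod 7 = (1941 + 485 - 19 + 4) mod 7 = 2411 mod 7 = 3 -> Thursday (Mon=0 ... Sun=6)
Days before February (Jan): 31 days
Weekday index = (3 + 31) mod 7 = 6

Sunday


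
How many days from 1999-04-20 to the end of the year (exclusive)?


Day of year: 110 of 365
Remaining = 365 - 110

255 days


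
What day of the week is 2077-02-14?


Date: February 14, 2077
Anchor: Jan 1, 2077. With p = 2077 - 1 = 2076: (p + p//4 - p//100 + p//400) mod 7 = (2076 + 519 - 20 + 5) mod 7 = 2580 mod 7 = 4 -> Friday (Mon=0 ... Sun=6)
Days before February (Jan): 31; offset = 31 + 14 - 1 = 44
Weekday index = (4 + 44) mod 7 = 6

Day of the week: Sunday


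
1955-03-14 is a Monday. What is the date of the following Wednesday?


Current: Monday
Target: Wednesday
Days ahead: 2

Next Wednesday: 1955-03-16


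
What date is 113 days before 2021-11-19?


Start: 2021-11-19, subtract 113 days
Back 19 days from November 19 reaches October 31, 2021 -> 94 left
October 2021 has 31 days -> back to September 30, 2021 -> 63 left
September 2021 has 30 days -> back to August 31, 2021 -> 33 left
August 2021 has 31 days -> back to July 31, 2021 -> 2 left
July 2021: 31 - 2 = 29 -> lands on July 29

Result: 2021-07-29


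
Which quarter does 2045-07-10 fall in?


Month: July (month 7)
Q1: Jan-Mar, Q2: Apr-Jun, Q3: Jul-Sep, Q4: Oct-Dec

Q3


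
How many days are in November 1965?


November 1965

30 days


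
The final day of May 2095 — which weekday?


May 2095 has 31 days
Anchor: Jan 1, 2095. With p = 2095 - 1 = 2094: (p + p//4 - p//100 + p//400) mod 7 = (2094 + 523 - 20 + 5) mod 7 = 2602 mod 7 = 5 -> Saturday (Mon=0 ... Sun=6)
Days before May (Jan-Apr): 120; May 1 index = (5 + 120) mod 7 = 6 -> Sunday
Last day offset: 31 - 1 = 30 days
Weekday index = (6 + 30) mod 7 = 1

Tuesday, May 31


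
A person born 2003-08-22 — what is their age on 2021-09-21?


Birth: 2003-08-22
Reference: 2021-09-21
Year difference: 2021 - 2003 = 18

18 years old


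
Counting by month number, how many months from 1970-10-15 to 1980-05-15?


From October 1970 to May 1980
10 years * 12 = 120 months, minus 5 months = 115

115 months


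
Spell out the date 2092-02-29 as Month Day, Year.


ISO 2092-02-29 parses as year=2092, month=02, day=29
Month 2 -> February

February 29, 2092


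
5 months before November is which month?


November is month 11
11 - 5 = 6

June


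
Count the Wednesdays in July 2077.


July 2077 has 31 days
Anchor: Jan 1, 2077. With p = 2077 - 1 = 2076: (p + p//4 - p//100 + p//400) mod 7 = (2076 + 519 - 20 + 5) mod 7 = 2580 mod 7 = 4 -> Friday (Mon=0 ... Sun=6)
Days before July (Jan-Jun): 181; July 1 index = (4 + 181) mod 7 = 3 -> Thursday
First Wednesday is July 7
Wednesdays: 7, 14, 21, 28

4 Wednesdays


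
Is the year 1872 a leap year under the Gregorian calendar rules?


Gregorian leap year rule: divisible by 4, but not by 100, unless also by 400.
1872 is divisible by 4 but not 100 -> leap year

Yes


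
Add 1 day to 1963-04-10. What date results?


Start: 1963-04-10, add 1 day
April 1963 has 30 days; 10 + 1 = 11 stays within April

Result: 1963-04-11


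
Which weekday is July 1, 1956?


Target: July 1, 1956
Anchor: Jan 1, 1956. With p = 1956 - 1 = 1955: (p + p//4 - p//100 + p//400) mod 7 = (1955 + 488 - 19 + 4) mod 7 = 2428 mod 7 = 6 -> Sunday (Mon=0 ... Sun=6)
Days before July (Jan-Jun): 182 days
Weekday index = (6 + 182) mod 7 = 6

Sunday


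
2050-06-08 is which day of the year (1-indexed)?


Date: June 8, 2050
Days in months 1 through 5: 151
Plus 8 days in June

Day of year: 159


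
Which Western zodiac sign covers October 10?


Date: October 10
Conventional tropical zodiac dates: Libra from September 23 onward; Scorpio starts October 23
October 10 falls within the Libra range

Libra


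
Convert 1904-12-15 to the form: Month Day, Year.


ISO 1904-12-15 parses as year=1904, month=12, day=15
Month 12 -> December

December 15, 1904


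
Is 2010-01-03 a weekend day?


Anchor: Jan 1, 2010. With p = 2010 - 1 = 2009: (p + p//4 - p//100 + p//400) mod 7 = (2009 + 502 - 20 + 5) mod 7 = 2496 mod 7 = 4 -> Friday (Mon=0 ... Sun=6)
Day of year: 3; offset = 2
Weekday index = (4 + 2) mod 7 = 6 -> Sunday
Weekend days: Saturday, Sunday

Yes


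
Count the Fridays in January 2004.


January 2004 has 31 days
Anchor: Jan 1, 2004. With p = 2004 - 1 = 2003: (p + p//4 - p//100 + p//400) mod 7 = (2003 + 500 - 20 + 5) mod 7 = 2488 mod 7 = 3 -> Thursday (Mon=0 ... Sun=6)
January 1 is the anchor itself -> Thursday
First Friday is January 2
Fridays: 2, 9, 16, 23, 30

5 Fridays


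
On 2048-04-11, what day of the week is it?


Date: April 11, 2048
Anchor: Jan 1, 2048. With p = 2048 - 1 = 2047: (p + p//4 - p//100 + p//400) mod 7 = (2047 + 511 - 20 + 5) mod 7 = 2543 mod 7 = 2 -> Wednesday (Mon=0 ... Sun=6)
Days before April (Jan-Mar): 91; offset = 91 + 11 - 1 = 101
Weekday index = (2 + 101) mod 7 = 5

Day of the week: Saturday


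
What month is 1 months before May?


May is month 5
5 - 1 = 4

April


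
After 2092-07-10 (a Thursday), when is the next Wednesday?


Current: Thursday
Target: Wednesday
Days ahead: 6

Next Wednesday: 2092-07-16


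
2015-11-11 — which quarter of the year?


Month: November (month 11)
Q1: Jan-Mar, Q2: Apr-Jun, Q3: Jul-Sep, Q4: Oct-Dec

Q4


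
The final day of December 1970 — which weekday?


December 1970 has 31 days
Anchor: Jan 1, 1970. With p = 1970 - 1 = 1969: (p + p//4 - p//100 + p//400) mod 7 = (1969 + 492 - 19 + 4) mod 7 = 2446 mod 7 = 3 -> Thursday (Mon=0 ... Sun=6)
Days before December (Jan-Nov): 334; December 1 index = (3 + 334) mod 7 = 1 -> Tuesday
Last day offset: 31 - 1 = 30 days
Weekday index = (1 + 30) mod 7 = 3

Thursday, December 31


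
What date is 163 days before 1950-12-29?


Start: 1950-12-29, subtract 163 days
Back 29 days from December 29 reaches November 30, 1950 -> 134 left
November 1950 has 30 days -> back to October 31, 1950 -> 104 left
October 1950 has 31 days -> back to September 30, 1950 -> 73 left
September 1950 has 30 days -> back to August 31, 1950 -> 43 left
August 1950 has 31 days -> back to July 31, 1950 -> 12 left
July 1950: 31 - 12 = 19 -> lands on July 19

Result: 1950-07-19


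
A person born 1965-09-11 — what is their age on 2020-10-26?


Birth: 1965-09-11
Reference: 2020-10-26
Year difference: 2020 - 1965 = 55

55 years old


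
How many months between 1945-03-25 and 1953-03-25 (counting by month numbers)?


From March 1945 to March 1953
8 years * 12 = 96 months = 96

96 months


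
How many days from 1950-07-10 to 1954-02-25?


From 1950-07-10 to 1954-02-25
1950-07-10: days before July = 31 + 28 + 31 + 30 + 31 + 30 = 181 (1950 is not a leap year); day of year = 181 + 10 = 191
1954-02-25: days before February = 31; day of year = 31 + 25 = 56
Rest of 1950: 365 - 191 = 174
Full years 1951 (365), 1952 (366), 1953 (365): 1096
Total = 174 + 1096 + 56 = 1326

1326 days


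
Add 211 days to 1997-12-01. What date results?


Start: 1997-12-01, add 211 days
December 1997 has 31 days: 31 - 1 = 30 days to December 31 -> 181 left
January 1998 has 31 days -> 150 left
February 1998 has 28 days -> 122 left
March 1998 has 31 days -> 91 left
April 1998 has 30 days -> 61 left
May 1998 has 31 days -> 30 left
June 1998: 30 <= 30 -> lands on June 30

Result: 1998-06-30


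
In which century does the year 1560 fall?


Century = (year - 1) // 100 + 1
= (1560 - 1) // 100 + 1
= 1559 // 100 + 1
= 15 + 1

16th century


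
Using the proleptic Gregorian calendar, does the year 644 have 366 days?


Gregorian leap year rule: divisible by 4, but not by 100, unless also by 400.
644 is divisible by 4 but not 100 -> leap year

Yes


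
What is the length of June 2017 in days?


June 2017

30 days


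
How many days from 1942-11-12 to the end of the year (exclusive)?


Day of year: 316 of 365
Remaining = 365 - 316

49 days


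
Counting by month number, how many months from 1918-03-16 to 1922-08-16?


From March 1918 to August 1922
4 years * 12 = 48 months, plus 5 months = 53

53 months


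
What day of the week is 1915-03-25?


Date: March 25, 1915
Anchor: Jan 1, 1915. With p = 1915 - 1 = 1914: (p + p//4 - p//100 + p//400) mod 7 = (1914 + 478 - 19 + 4) mod 7 = 2377 mod 7 = 4 -> Friday (Mon=0 ... Sun=6)
Days before March (Jan-Feb): 59; offset = 59 + 25 - 1 = 83
Weekday index = (4 + 83) mod 7 = 3

Day of the week: Thursday


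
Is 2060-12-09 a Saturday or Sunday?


Anchor: Jan 1, 2060. With p = 2060 - 1 = 2059: (p + p//4 - p//100 + p//400) mod 7 = (2059 + 514 - 20 + 5) mod 7 = 2558 mod 7 = 3 -> Thursday (Mon=0 ... Sun=6)
Day of year: 344; offset = 343
Weekday index = (3 + 343) mod 7 = 3 -> Thursday
Weekend days: Saturday, Sunday

No


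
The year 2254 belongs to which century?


Century = (year - 1) // 100 + 1
= (2254 - 1) // 100 + 1
= 2253 // 100 + 1
= 22 + 1

23rd century


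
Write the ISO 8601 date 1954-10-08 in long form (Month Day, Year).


ISO 1954-10-08 parses as year=1954, month=10, day=08
Month 10 -> October

October 8, 1954


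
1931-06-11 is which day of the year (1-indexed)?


Date: June 11, 1931
Days in months 1 through 5: 151
Plus 11 days in June

Day of year: 162
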